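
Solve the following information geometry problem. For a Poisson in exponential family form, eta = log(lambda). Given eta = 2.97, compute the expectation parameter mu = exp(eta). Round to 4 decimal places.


Expectation parameter for Poisson exponential family:
mu = exp(eta).
eta = 2.97.
mu = exp(2.97) = 19.4919

19.4919


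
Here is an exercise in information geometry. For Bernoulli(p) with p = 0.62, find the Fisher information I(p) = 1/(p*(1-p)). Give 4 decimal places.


For Bernoulli(p), Fisher information is I(p) = 1/(p*(1-p)).
p = 0.62, 1-p = 0.38.
p*(1-p) = 0.2356.
I(p) = 1/0.2356 = 4.2445

4.2445


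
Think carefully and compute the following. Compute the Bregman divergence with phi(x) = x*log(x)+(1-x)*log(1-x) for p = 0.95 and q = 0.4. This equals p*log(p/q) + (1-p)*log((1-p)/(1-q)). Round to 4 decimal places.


Bregman divergence with negative entropy generator:
D = p*log(p/q) + (1-p)*log((1-p)/(1-q)).
p = 0.95, q = 0.4.
p*log(p/q) = 0.95*log(0.95/0.4) = 0.821748.
(1-p)*log((1-p)/(1-q)) = 0.05*log(0.05/0.6) = -0.124245.
D = 0.821748 + -0.124245 = 0.6975

0.6975


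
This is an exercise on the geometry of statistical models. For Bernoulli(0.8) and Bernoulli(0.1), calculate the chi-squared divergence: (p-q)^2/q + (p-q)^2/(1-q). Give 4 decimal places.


Chi-squared divergence between Bernoulli distributions:
chi^2 = (p-q)^2/q + (p-q)^2/(1-q).
p = 0.8, q = 0.1, p-q = 0.7.
(p-q)^2 = 0.49.
term1 = 0.49/0.1 = 4.9.
term2 = 0.49/0.9 = 0.544444.
chi^2 = 4.9 + 0.544444 = 5.4444

5.4444


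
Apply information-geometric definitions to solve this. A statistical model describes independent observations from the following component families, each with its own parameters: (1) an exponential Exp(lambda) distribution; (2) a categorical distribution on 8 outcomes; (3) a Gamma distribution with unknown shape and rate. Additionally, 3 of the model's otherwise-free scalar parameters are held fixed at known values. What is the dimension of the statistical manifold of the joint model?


The dimension of a statistical manifold equals the number of free
(independent) real parameters of the model. For a product of independent
blocks the parameter counts add.
- exponential (lambda): 1.
- categorical on 8 outcomes (probabilities sum to 1): 8-1 = 7.
- Gamma (shape, rate): 2.
Total = 1 + 7 + 2 = 10.
3 parameter(s) fixed at known values: 10 - 3 = 7.
Dimension = 7

7


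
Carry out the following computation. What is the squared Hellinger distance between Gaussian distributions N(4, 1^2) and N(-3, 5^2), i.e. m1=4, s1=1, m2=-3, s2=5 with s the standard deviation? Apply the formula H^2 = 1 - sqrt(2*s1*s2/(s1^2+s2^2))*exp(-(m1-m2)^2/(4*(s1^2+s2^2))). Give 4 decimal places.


Squared Hellinger distance for Gaussians:
H^2 = 1 - sqrt(2*s1*s2/(s1^2+s2^2)) * exp(-(m1-m2)^2/(4*(s1^2+s2^2))).
s1^2 = 1, s2^2 = 25, s1^2+s2^2 = 26.
sqrt(2*1*5/(26)) = 0.620174.
(m1-m2)^2 = (7)^2 = 49.
exp(-49/(4*26)) = exp(-0.471154) = 0.624282.
H^2 = 1 - 0.620174*0.624282 = 0.6128

0.6128


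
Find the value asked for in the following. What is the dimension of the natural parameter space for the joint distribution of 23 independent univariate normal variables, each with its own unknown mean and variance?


Exponential family dimension calculation:
Each univariate normal has two natural parameters (mu/sigma^2 and -1/(2 sigma^2)).
With 23 independent components, dim = 2 * 23 = 46.

46


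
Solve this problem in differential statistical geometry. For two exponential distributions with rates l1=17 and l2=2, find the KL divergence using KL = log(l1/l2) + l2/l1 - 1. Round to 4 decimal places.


KL divergence for exponential family:
KL = log(l1/l2) + l2/l1 - 1.
log(17/2) = 2.140066.
2/17 = 0.117647.
KL = 2.140066 + 0.117647 - 1 = 1.2577

1.2577


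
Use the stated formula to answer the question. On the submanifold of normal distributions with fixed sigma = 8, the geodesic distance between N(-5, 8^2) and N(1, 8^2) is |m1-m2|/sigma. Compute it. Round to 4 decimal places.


On the fixed-variance normal subfamily, geodesic distance = |m1-m2|/sigma.
|-5 - 1| = 6.
sigma = 8.
d = 6/8 = 0.7500

0.7500


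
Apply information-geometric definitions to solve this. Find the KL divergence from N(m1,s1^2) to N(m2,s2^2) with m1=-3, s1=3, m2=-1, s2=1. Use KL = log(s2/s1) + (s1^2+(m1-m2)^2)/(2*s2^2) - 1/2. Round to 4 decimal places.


KL divergence between normal distributions:
KL = log(s2/s1) + (s1^2 + (m1-m2)^2)/(2*s2^2) - 1/2.
log(1/3) = -1.098612.
(3^2 + (-3--1)^2)/(2*1^2) = (9 + 4)/2 = 6.5.
KL = -1.098612 + 6.5 - 0.5 = 4.9014

4.9014


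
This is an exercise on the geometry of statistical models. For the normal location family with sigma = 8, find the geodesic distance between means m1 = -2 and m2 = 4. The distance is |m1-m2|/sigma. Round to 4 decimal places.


On the fixed-variance normal subfamily, geodesic distance = |m1-m2|/sigma.
|-2 - 4| = 6.
sigma = 8.
d = 6/8 = 0.7500

0.7500


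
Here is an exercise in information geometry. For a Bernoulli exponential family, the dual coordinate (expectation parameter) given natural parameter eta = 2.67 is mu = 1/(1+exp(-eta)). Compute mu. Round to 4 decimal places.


Dual coordinate (expectation parameter) for Bernoulli:
mu = 1/(1+exp(-eta)).
eta = 2.67.
exp(-eta) = exp(-2.67) = 0.069252.
mu = 1/(1+0.069252) = 0.9352

0.9352


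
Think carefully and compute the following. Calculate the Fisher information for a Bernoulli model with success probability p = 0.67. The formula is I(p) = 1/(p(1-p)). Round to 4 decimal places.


For Bernoulli(p), Fisher information is I(p) = 1/(p*(1-p)).
p = 0.67, 1-p = 0.33.
p*(1-p) = 0.2211.
I(p) = 1/0.2211 = 4.5228

4.5228


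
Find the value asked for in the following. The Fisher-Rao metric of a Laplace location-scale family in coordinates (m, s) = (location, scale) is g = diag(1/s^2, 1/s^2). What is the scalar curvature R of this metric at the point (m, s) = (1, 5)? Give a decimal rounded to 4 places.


The metric has the form g = (A dm^2 + B ds^2)/s^2 with A = 1, B = 1.
Substitute u = sqrt(A/B)*m: g = B*(du^2 + ds^2)/s^2, i.e. B times the
Poincare upper half-plane metric, which has constant Gaussian curvature -1.
Scaling a 2D metric by a constant c divides the Gaussian curvature by c,
so K = -1/B = -1/(1) = -1.0000 everywhere (the point (m, s) = (1, 5) is irrelevant:
the curvature is constant).
Scalar curvature in dimension 2: R = 2K = -2/(1) = -2.0000.

-2.0000


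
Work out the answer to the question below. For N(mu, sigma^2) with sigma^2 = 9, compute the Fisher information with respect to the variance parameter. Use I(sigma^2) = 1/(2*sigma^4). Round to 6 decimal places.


Fisher information for variance: I(sigma^2) = 1/(2*sigma^4).
sigma^2 = 9, so sigma^4 = 81.
I = 1/(2*81) = 1/162 = 0.006173

0.006173


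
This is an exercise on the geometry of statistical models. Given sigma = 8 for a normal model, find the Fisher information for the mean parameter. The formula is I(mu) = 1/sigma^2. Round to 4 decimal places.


The Fisher information for the mean of a normal distribution is I(mu) = 1/sigma^2.
sigma = 8, so sigma^2 = 64.
I(mu) = 1/64 = 0.0156

0.0156


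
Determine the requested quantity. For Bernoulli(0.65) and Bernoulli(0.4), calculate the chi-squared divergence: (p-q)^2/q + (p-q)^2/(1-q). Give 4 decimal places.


Chi-squared divergence between Bernoulli distributions:
chi^2 = (p-q)^2/q + (p-q)^2/(1-q).
p = 0.65, q = 0.4, p-q = 0.25.
(p-q)^2 = 0.0625.
term1 = 0.0625/0.4 = 0.15625.
term2 = 0.0625/0.6 = 0.104167.
chi^2 = 0.15625 + 0.104167 = 0.2604

0.2604


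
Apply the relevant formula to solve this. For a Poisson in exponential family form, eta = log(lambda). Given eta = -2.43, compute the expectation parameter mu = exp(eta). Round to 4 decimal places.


Expectation parameter for Poisson exponential family:
mu = exp(eta).
eta = -2.43.
mu = exp(-2.43) = 0.0880

0.0880


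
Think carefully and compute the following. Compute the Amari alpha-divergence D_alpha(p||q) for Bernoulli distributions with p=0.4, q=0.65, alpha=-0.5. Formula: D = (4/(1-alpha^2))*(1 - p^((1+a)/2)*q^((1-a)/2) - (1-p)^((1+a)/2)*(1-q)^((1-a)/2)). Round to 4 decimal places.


Amari alpha-divergence:
D = (4/(1-alpha^2))*(1 - p^((1+a)/2)*q^((1-a)/2) - (1-p)^((1+a)/2)*(1-q)^((1-a)/2)).
alpha = -0.5, p = 0.4, q = 0.65.
e1 = (1+alpha)/2 = 0.25, e2 = (1-alpha)/2 = 0.75.
t1 = p^e1 * q^e2 = 0.4^0.25 * 0.65^0.75 = 0.575705.
t2 = (1-p)^e1 * (1-q)^e2 = 0.6^0.25 * 0.35^0.75 = 0.400487.
4/(1-alpha^2) = 5.333333.
D = 5.333333*(1 - 0.575705 - 0.400487) = 0.1270

0.1270


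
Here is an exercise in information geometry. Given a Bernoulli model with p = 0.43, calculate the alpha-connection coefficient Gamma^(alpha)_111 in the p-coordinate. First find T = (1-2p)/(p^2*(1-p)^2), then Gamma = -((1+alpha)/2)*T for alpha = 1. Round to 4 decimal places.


Skewness (Amari-Chentsov) tensor: T = (1-2p)/(p^2*(1-p)^2).
p = 0.43, 1-2p = 0.14, p^2 = 0.1849, (1-p)^2 = 0.3249.
T = 0.14/(0.1849 * 0.3249) = 2.330459.
In the p-coordinate, Gamma^(alpha) = Gamma^(0) - (alpha/2)*T with Gamma^(0) = (1/2)*g'(p) = -T/2,
so Gamma^(alpha) = -((1+alpha)/2)*T.
alpha = 1, -(1+alpha)/2 = -1.0.
Gamma = -1.0 * 2.330459 = -2.3305

-2.3305


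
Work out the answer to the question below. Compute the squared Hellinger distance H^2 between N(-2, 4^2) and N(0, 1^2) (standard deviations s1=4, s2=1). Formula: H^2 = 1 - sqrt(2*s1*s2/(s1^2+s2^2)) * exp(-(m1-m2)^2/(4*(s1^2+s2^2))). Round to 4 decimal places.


Squared Hellinger distance for Gaussians:
H^2 = 1 - sqrt(2*s1*s2/(s1^2+s2^2)) * exp(-(m1-m2)^2/(4*(s1^2+s2^2))).
s1^2 = 16, s2^2 = 1, s1^2+s2^2 = 17.
sqrt(2*4*1/(17)) = 0.685994.
(m1-m2)^2 = (-2)^2 = 4.
exp(-4/(4*17)) = exp(-0.058824) = 0.942873.
H^2 = 1 - 0.685994*0.942873 = 0.3532

0.3532


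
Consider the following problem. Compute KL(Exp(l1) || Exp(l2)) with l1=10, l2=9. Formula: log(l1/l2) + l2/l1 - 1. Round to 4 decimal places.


KL divergence for exponential family:
KL = log(l1/l2) + l2/l1 - 1.
log(10/9) = 0.105361.
9/10 = 0.9.
KL = 0.105361 + 0.9 - 1 = 0.0054

0.0054


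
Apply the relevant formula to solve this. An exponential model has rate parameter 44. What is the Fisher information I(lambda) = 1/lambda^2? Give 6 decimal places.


Fisher information for exponential: I(lambda) = 1/lambda^2.
lambda = 44, lambda^2 = 1936.
I = 1/1936 = 0.000517

0.000517


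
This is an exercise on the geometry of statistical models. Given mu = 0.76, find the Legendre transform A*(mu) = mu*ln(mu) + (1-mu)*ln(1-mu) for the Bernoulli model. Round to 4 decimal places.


Legendre transform for Bernoulli:
A*(mu) = mu*log(mu) + (1-mu)*log(1-mu).
mu = 0.76, 1-mu = 0.24.
mu*log(mu) = 0.76*log(0.76) = -0.208572.
(1-mu)*log(1-mu) = 0.24*log(0.24) = -0.342508.
A* = -0.208572 + -0.342508 = -0.5511

-0.5511


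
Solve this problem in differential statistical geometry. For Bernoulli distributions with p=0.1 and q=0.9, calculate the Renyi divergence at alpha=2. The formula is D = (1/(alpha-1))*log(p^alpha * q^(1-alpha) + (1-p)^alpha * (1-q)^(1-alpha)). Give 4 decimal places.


Renyi divergence of order alpha between Bernoulli distributions:
D = (1/(alpha-1))*log(p^alpha * q^(1-alpha) + (1-p)^alpha * (1-q)^(1-alpha)).
alpha = 2, p = 0.1, q = 0.9.
p^alpha * q^(1-alpha) = 0.1^2 * 0.9^-1 = 0.011111.
(1-p)^alpha * (1-q)^(1-alpha) = 0.9^2 * 0.1^-1 = 8.1.
sum = 0.011111 + 8.1 = 8.111111.
D = (1/1)*log(8.111111) = 2.0932

2.0932


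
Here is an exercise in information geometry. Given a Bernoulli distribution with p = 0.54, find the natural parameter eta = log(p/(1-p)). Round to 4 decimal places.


Natural parameter for Bernoulli: eta = log(p/(1-p)).
p = 0.54, 1-p = 0.46.
p/(1-p) = 1.173913.
eta = log(1.173913) = 0.1603

0.1603


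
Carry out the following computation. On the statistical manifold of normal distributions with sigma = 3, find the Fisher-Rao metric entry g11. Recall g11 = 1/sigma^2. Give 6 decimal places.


For the 2-parameter normal family, the Fisher metric has:
  g11 = 1/sigma^2, g22 = 2/sigma^2.
sigma = 3, sigma^2 = 9.
g11 = 0.111111

0.111111


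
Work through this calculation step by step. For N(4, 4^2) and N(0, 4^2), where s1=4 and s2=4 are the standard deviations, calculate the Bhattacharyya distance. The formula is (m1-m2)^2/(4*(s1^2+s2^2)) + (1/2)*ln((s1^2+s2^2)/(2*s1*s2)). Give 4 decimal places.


Bhattacharyya distance between two Gaussians:
DB = (m1-m2)^2/(4*(s1^2+s2^2)) + (1/2)*ln((s1^2+s2^2)/(2*s1*s2)).
(m1-m2)^2 = (4)^2 = 16.
s1^2+s2^2 = 16 + 16 = 32.
term1 = 16/128 = 0.125.
term2 = 0.5*ln(32/32.0) = 0.0.
DB = 0.125 + 0.0 = 0.1250

0.1250


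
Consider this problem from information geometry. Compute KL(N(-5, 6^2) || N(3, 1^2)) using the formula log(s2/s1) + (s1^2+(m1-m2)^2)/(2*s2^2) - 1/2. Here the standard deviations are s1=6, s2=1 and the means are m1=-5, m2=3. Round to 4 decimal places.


KL divergence between normal distributions:
KL = log(s2/s1) + (s1^2 + (m1-m2)^2)/(2*s2^2) - 1/2.
log(1/6) = -1.791759.
(6^2 + (-5-3)^2)/(2*1^2) = (36 + 64)/2 = 50.0.
KL = -1.791759 + 50.0 - 0.5 = 47.7082

47.7082


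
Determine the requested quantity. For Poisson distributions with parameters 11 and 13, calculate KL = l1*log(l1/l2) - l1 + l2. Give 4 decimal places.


KL divergence for Poisson:
KL = l1*log(l1/l2) - l1 + l2.
l1 = 11, l2 = 13.
log(11/13) = -0.167054.
l1*log(l1/l2) = 11 * -0.167054 = -1.837595.
KL = -1.837595 - 11 + 13 = 0.1624

0.1624


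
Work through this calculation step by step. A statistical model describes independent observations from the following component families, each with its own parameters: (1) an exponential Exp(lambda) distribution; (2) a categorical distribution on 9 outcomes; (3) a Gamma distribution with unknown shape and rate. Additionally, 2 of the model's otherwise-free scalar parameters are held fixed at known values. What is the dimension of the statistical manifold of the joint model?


The dimension of a statistical manifold equals the number of free
(independent) real parameters of the model. For a product of independent
blocks the parameter counts add.
- exponential (lambda): 1.
- categorical on 9 outcomes (probabilities sum to 1): 9-1 = 8.
- Gamma (shape, rate): 2.
Total = 1 + 8 + 2 = 11.
2 parameter(s) fixed at known values: 11 - 2 = 9.
Dimension = 9

9


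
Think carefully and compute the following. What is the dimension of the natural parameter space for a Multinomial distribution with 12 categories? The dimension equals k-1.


Exponential family dimension calculation:
For Multinomial with k=12 categories, dim = k-1 = 11.

11


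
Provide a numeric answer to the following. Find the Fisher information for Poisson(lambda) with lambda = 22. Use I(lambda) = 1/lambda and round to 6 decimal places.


Fisher information for Poisson: I(lambda) = 1/lambda.
lambda = 22.
I(lambda) = 1/22 = 0.045455

0.045455


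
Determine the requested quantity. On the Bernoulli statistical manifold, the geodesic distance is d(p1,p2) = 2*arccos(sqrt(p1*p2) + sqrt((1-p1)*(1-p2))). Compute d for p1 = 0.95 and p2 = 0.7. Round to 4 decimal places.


Geodesic distance on Bernoulli manifold:
d(p1,p2) = 2*arccos(sqrt(p1*p2) + sqrt((1-p1)*(1-p2))).
sqrt(p1*p2) = sqrt(0.95*0.7) = 0.815475.
sqrt((1-p1)*(1-p2)) = sqrt(0.05*0.3) = 0.122474.
arg = 0.815475 + 0.122474 = 0.93795.
d = 2*arccos(0.93795) = 0.7083

0.7083


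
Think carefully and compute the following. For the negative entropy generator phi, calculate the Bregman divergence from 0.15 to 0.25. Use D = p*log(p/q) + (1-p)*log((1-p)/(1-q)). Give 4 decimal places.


Bregman divergence with negative entropy generator:
D = p*log(p/q) + (1-p)*log((1-p)/(1-q)).
p = 0.15, q = 0.25.
p*log(p/q) = 0.15*log(0.15/0.25) = -0.076624.
(1-p)*log((1-p)/(1-q)) = 0.85*log(0.85/0.75) = 0.106389.
D = -0.076624 + 0.106389 = 0.0298

0.0298


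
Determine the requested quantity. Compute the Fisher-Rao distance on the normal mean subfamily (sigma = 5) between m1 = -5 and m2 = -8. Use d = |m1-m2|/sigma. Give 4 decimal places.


On the fixed-variance normal subfamily, geodesic distance = |m1-m2|/sigma.
|-5 - -8| = 3.
sigma = 5.
d = 3/5 = 0.6000

0.6000


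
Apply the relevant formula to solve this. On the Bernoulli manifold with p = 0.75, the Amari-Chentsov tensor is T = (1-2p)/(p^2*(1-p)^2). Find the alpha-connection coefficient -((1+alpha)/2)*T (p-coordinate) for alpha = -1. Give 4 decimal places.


Skewness (Amari-Chentsov) tensor: T = (1-2p)/(p^2*(1-p)^2).
p = 0.75, 1-2p = -0.5, p^2 = 0.5625, (1-p)^2 = 0.0625.
T = -0.5/(0.5625 * 0.0625) = -14.222222.
In the p-coordinate, Gamma^(alpha) = Gamma^(0) - (alpha/2)*T with Gamma^(0) = (1/2)*g'(p) = -T/2,
so Gamma^(alpha) = -((1+alpha)/2)*T.
alpha = -1, -(1+alpha)/2 = 0.0.
Gamma = 0.0 * -14.222222 = 0.0000

0.0000


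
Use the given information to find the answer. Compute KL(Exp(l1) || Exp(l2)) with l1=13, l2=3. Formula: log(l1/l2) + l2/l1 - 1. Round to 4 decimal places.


KL divergence for exponential family:
KL = log(l1/l2) + l2/l1 - 1.
log(13/3) = 1.466337.
3/13 = 0.230769.
KL = 1.466337 + 0.230769 - 1 = 0.6971

0.6971


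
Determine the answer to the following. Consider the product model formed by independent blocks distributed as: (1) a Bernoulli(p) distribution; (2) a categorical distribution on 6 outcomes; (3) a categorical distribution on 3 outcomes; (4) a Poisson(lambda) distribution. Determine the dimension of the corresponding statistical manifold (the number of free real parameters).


The dimension of a statistical manifold equals the number of free
(independent) real parameters of the model. For a product of independent
blocks the parameter counts add.
- Bernoulli (p): 1.
- categorical on 6 outcomes (probabilities sum to 1): 6-1 = 5.
- categorical on 3 outcomes (probabilities sum to 1): 3-1 = 2.
- Poisson (lambda): 1.
Total = 1 + 5 + 2 + 1 = 9.
Dimension = 9

9


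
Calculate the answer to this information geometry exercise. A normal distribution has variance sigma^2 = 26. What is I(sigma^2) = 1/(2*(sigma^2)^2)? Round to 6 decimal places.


Fisher information for variance: I(sigma^2) = 1/(2*sigma^4).
sigma^2 = 26, so sigma^4 = 676.
I = 1/(2*676) = 1/1352 = 0.000740

0.000740


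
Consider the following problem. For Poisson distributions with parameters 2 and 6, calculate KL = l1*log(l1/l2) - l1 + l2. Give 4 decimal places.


KL divergence for Poisson:
KL = l1*log(l1/l2) - l1 + l2.
l1 = 2, l2 = 6.
log(2/6) = -1.098612.
l1*log(l1/l2) = 2 * -1.098612 = -2.197225.
KL = -2.197225 - 2 + 6 = 1.8028

1.8028


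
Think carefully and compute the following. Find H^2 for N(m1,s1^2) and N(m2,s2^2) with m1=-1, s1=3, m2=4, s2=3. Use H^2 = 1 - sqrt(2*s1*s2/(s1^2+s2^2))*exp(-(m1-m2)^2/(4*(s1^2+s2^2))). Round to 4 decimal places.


Squared Hellinger distance for Gaussians:
H^2 = 1 - sqrt(2*s1*s2/(s1^2+s2^2)) * exp(-(m1-m2)^2/(4*(s1^2+s2^2))).
s1^2 = 9, s2^2 = 9, s1^2+s2^2 = 18.
sqrt(2*3*3/(18)) = 1.0.
(m1-m2)^2 = (-5)^2 = 25.
exp(-25/(4*18)) = exp(-0.347222) = 0.706648.
H^2 = 1 - 1.0*0.706648 = 0.2934

0.2934


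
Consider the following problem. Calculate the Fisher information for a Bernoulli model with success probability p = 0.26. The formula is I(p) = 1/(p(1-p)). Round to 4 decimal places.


For Bernoulli(p), Fisher information is I(p) = 1/(p*(1-p)).
p = 0.26, 1-p = 0.74.
p*(1-p) = 0.1924.
I(p) = 1/0.1924 = 5.1975

5.1975


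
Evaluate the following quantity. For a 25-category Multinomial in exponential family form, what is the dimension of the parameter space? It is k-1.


Exponential family dimension calculation:
For Multinomial with k=25 categories, dim = k-1 = 24.

24


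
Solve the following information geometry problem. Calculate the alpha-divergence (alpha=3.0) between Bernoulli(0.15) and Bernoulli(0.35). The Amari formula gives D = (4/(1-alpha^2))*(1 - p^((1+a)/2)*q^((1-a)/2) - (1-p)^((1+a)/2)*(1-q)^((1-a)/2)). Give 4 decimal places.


Amari alpha-divergence:
D = (4/(1-alpha^2))*(1 - p^((1+a)/2)*q^((1-a)/2) - (1-p)^((1+a)/2)*(1-q)^((1-a)/2)).
alpha = 3.0, p = 0.15, q = 0.35.
e1 = (1+alpha)/2 = 2.0, e2 = (1-alpha)/2 = -1.0.
t1 = p^e1 * q^e2 = 0.15^2.0 * 0.35^-1.0 = 0.064286.
t2 = (1-p)^e1 * (1-q)^e2 = 0.85^2.0 * 0.65^-1.0 = 1.111538.
4/(1-alpha^2) = -0.5.
D = -0.5*(1 - 0.064286 - 1.111538) = 0.0879

0.0879


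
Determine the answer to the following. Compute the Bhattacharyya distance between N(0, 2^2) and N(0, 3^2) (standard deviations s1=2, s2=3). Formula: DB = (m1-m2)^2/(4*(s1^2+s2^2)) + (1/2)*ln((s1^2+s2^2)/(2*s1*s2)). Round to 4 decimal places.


Bhattacharyya distance between two Gaussians:
DB = (m1-m2)^2/(4*(s1^2+s2^2)) + (1/2)*ln((s1^2+s2^2)/(2*s1*s2)).
(m1-m2)^2 = (0)^2 = 0.
s1^2+s2^2 = 4 + 9 = 13.
term1 = 0/52 = 0.0.
term2 = 0.5*ln(13/12.0) = 0.040021.
DB = 0.0 + 0.040021 = 0.0400

0.0400


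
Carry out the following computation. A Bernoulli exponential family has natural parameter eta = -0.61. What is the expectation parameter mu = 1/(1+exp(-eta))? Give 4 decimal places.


Dual coordinate (expectation parameter) for Bernoulli:
mu = 1/(1+exp(-eta)).
eta = -0.61.
exp(-eta) = exp(0.61) = 1.840431.
mu = 1/(1+1.840431) = 0.3521

0.3521


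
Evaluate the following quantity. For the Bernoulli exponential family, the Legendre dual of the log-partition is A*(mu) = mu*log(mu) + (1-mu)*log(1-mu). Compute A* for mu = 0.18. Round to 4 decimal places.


Legendre transform for Bernoulli:
A*(mu) = mu*log(mu) + (1-mu)*log(1-mu).
mu = 0.18, 1-mu = 0.82.
mu*log(mu) = 0.18*log(0.18) = -0.308664.
(1-mu)*log(1-mu) = 0.82*log(0.82) = -0.16273.
A* = -0.308664 + -0.16273 = -0.4714

-0.4714


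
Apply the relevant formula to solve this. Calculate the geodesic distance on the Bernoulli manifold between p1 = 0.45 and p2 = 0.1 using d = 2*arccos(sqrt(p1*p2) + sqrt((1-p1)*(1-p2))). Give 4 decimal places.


Geodesic distance on Bernoulli manifold:
d(p1,p2) = 2*arccos(sqrt(p1*p2) + sqrt((1-p1)*(1-p2))).
sqrt(p1*p2) = sqrt(0.45*0.1) = 0.212132.
sqrt((1-p1)*(1-p2)) = sqrt(0.55*0.9) = 0.703562.
arg = 0.212132 + 0.703562 = 0.915694.
d = 2*arccos(0.915694) = 0.8271

0.8271


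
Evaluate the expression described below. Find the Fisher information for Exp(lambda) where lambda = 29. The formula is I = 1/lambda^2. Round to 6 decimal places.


Fisher information for exponential: I(lambda) = 1/lambda^2.
lambda = 29, lambda^2 = 841.
I = 1/841 = 0.001189

0.001189


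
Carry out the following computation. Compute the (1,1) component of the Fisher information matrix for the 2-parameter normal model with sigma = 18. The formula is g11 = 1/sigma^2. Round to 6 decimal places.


For the 2-parameter normal family, the Fisher metric has:
  g11 = 1/sigma^2, g22 = 2/sigma^2.
sigma = 18, sigma^2 = 324.
g11 = 0.003086

0.003086


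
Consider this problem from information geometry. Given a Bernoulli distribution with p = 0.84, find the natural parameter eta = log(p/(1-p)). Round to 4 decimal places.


Natural parameter for Bernoulli: eta = log(p/(1-p)).
p = 0.84, 1-p = 0.16.
p/(1-p) = 5.25.
eta = log(5.25) = 1.6582

1.6582


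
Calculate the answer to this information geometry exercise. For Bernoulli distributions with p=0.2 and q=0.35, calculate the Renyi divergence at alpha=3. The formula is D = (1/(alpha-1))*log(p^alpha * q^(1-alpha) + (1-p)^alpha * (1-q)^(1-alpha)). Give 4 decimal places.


Renyi divergence of order alpha between Bernoulli distributions:
D = (1/(alpha-1))*log(p^alpha * q^(1-alpha) + (1-p)^alpha * (1-q)^(1-alpha)).
alpha = 3, p = 0.2, q = 0.35.
p^alpha * q^(1-alpha) = 0.2^3 * 0.35^-2 = 0.065306.
(1-p)^alpha * (1-q)^(1-alpha) = 0.8^3 * 0.65^-2 = 1.211834.
sum = 0.065306 + 1.211834 = 1.27714.
D = (1/2)*log(1.27714) = 0.1223

0.1223


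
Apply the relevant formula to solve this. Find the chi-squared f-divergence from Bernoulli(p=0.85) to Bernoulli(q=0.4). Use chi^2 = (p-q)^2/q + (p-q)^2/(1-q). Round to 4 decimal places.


Chi-squared divergence between Bernoulli distributions:
chi^2 = (p-q)^2/q + (p-q)^2/(1-q).
p = 0.85, q = 0.4, p-q = 0.45.
(p-q)^2 = 0.2025.
term1 = 0.2025/0.4 = 0.50625.
term2 = 0.2025/0.6 = 0.3375.
chi^2 = 0.50625 + 0.3375 = 0.8437

0.8437


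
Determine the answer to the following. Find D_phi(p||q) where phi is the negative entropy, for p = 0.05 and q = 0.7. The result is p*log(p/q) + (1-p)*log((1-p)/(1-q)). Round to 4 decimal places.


Bregman divergence with negative entropy generator:
D = p*log(p/q) + (1-p)*log((1-p)/(1-q)).
p = 0.05, q = 0.7.
p*log(p/q) = 0.05*log(0.05/0.7) = -0.131953.
(1-p)*log((1-p)/(1-q)) = 0.95*log(0.95/0.3) = 1.095046.
D = -0.131953 + 1.095046 = 0.9631

0.9631


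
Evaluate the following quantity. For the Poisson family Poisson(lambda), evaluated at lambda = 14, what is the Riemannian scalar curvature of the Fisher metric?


This family has a single free parameter, so its statistical manifold
is 1-dimensional. The Riemann curvature tensor of any 1-dimensional
Riemannian manifold vanishes identically, so R = 0.

0


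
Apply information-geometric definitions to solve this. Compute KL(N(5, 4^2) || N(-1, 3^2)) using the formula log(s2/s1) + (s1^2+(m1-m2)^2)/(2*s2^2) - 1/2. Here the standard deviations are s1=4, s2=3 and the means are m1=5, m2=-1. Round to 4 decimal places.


KL divergence between normal distributions:
KL = log(s2/s1) + (s1^2 + (m1-m2)^2)/(2*s2^2) - 1/2.
log(3/4) = -0.287682.
(4^2 + (5--1)^2)/(2*3^2) = (16 + 36)/18 = 2.888889.
KL = -0.287682 + 2.888889 - 0.5 = 2.1012

2.1012


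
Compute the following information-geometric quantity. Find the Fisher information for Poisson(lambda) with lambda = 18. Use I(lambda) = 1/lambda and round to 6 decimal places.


Fisher information for Poisson: I(lambda) = 1/lambda.
lambda = 18.
I(lambda) = 1/18 = 0.055556

0.055556


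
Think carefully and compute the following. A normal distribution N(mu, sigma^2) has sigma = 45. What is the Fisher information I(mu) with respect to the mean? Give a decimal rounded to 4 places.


The Fisher information for the mean of a normal distribution is I(mu) = 1/sigma^2.
sigma = 45, so sigma^2 = 2025.
I(mu) = 1/2025 = 0.0005

0.0005


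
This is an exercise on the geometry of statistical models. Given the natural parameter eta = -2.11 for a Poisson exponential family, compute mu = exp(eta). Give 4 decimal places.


Expectation parameter for Poisson exponential family:
mu = exp(eta).
eta = -2.11.
mu = exp(-2.11) = 0.1212

0.1212


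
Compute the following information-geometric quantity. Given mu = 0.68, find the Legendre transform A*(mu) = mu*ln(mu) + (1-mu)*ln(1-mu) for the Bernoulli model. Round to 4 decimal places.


Legendre transform for Bernoulli:
A*(mu) = mu*log(mu) + (1-mu)*log(1-mu).
mu = 0.68, 1-mu = 0.32.
mu*log(mu) = 0.68*log(0.68) = -0.26225.
(1-mu)*log(1-mu) = 0.32*log(0.32) = -0.364619.
A* = -0.26225 + -0.364619 = -0.6269

-0.6269


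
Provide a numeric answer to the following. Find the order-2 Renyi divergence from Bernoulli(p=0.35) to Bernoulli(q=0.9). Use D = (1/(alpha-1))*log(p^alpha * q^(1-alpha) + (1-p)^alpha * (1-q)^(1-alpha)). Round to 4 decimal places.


Renyi divergence of order alpha between Bernoulli distributions:
D = (1/(alpha-1))*log(p^alpha * q^(1-alpha) + (1-p)^alpha * (1-q)^(1-alpha)).
alpha = 2, p = 0.35, q = 0.9.
p^alpha * q^(1-alpha) = 0.35^2 * 0.9^-1 = 0.136111.
(1-p)^alpha * (1-q)^(1-alpha) = 0.65^2 * 0.1^-1 = 4.225.
sum = 0.136111 + 4.225 = 4.361111.
D = (1/1)*log(4.361111) = 1.4727

1.4727


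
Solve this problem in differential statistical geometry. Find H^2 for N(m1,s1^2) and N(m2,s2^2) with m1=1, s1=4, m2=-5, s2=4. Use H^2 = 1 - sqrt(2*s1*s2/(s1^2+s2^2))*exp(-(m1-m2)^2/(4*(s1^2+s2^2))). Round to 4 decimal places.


Squared Hellinger distance for Gaussians:
H^2 = 1 - sqrt(2*s1*s2/(s1^2+s2^2)) * exp(-(m1-m2)^2/(4*(s1^2+s2^2))).
s1^2 = 16, s2^2 = 16, s1^2+s2^2 = 32.
sqrt(2*4*4/(32)) = 1.0.
(m1-m2)^2 = (6)^2 = 36.
exp(-36/(4*32)) = exp(-0.28125) = 0.75484.
H^2 = 1 - 1.0*0.75484 = 0.2452

0.2452


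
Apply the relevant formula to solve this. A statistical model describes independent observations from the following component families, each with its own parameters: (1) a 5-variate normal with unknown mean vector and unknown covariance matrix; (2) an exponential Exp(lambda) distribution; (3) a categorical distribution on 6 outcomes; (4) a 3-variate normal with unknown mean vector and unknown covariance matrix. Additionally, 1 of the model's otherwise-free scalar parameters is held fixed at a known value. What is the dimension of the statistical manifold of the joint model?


The dimension of a statistical manifold equals the number of free
(independent) real parameters of the model. For a product of independent
blocks the parameter counts add.
- 5-variate normal: 5 (mean) + 5*6/2 = 15 (symmetric covariance) = 20.
- exponential (lambda): 1.
- categorical on 6 outcomes (probabilities sum to 1): 6-1 = 5.
- 3-variate normal: 3 (mean) + 3*4/2 = 6 (symmetric covariance) = 9.
Total = 20 + 1 + 5 + 9 = 35.
1 parameter(s) fixed at known values: 35 - 1 = 34.
Dimension = 34

34


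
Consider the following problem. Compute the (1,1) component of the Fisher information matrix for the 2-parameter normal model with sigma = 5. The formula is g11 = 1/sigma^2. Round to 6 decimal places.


For the 2-parameter normal family, the Fisher metric has:
  g11 = 1/sigma^2, g22 = 2/sigma^2.
sigma = 5, sigma^2 = 25.
g11 = 0.040000

0.040000


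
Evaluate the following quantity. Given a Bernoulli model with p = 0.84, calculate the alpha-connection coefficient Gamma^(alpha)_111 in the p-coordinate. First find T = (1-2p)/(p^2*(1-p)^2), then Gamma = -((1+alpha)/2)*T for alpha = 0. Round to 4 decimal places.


Skewness (Amari-Chentsov) tensor: T = (1-2p)/(p^2*(1-p)^2).
p = 0.84, 1-2p = -0.68, p^2 = 0.7056, (1-p)^2 = 0.0256.
T = -0.68/(0.7056 * 0.0256) = -37.645266.
In the p-coordinate, Gamma^(alpha) = Gamma^(0) - (alpha/2)*T with Gamma^(0) = (1/2)*g'(p) = -T/2,
so Gamma^(alpha) = -((1+alpha)/2)*T.
alpha = 0, -(1+alpha)/2 = -0.5.
Gamma = -0.5 * -37.645266 = 18.8226

18.8226


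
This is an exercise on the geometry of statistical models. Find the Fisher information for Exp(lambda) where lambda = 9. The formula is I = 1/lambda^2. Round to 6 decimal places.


Fisher information for exponential: I(lambda) = 1/lambda^2.
lambda = 9, lambda^2 = 81.
I = 1/81 = 0.012346

0.012346


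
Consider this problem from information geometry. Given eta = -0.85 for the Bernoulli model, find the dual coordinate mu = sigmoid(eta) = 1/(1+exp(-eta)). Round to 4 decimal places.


Dual coordinate (expectation parameter) for Bernoulli:
mu = 1/(1+exp(-eta)).
eta = -0.85.
exp(-eta) = exp(0.85) = 2.339647.
mu = 1/(1+2.339647) = 0.2994

0.2994


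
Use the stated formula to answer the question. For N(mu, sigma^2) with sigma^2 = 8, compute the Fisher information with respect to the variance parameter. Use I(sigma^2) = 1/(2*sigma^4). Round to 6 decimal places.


Fisher information for variance: I(sigma^2) = 1/(2*sigma^4).
sigma^2 = 8, so sigma^4 = 64.
I = 1/(2*64) = 1/128 = 0.007813

0.007813


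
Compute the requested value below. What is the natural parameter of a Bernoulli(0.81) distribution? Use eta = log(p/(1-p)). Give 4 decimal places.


Natural parameter for Bernoulli: eta = log(p/(1-p)).
p = 0.81, 1-p = 0.19.
p/(1-p) = 4.263158.
eta = log(4.263158) = 1.4500

1.4500


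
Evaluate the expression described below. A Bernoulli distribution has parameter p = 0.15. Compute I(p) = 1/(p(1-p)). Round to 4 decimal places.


For Bernoulli(p), Fisher information is I(p) = 1/(p*(1-p)).
p = 0.15, 1-p = 0.85.
p*(1-p) = 0.1275.
I(p) = 1/0.1275 = 7.8431

7.8431


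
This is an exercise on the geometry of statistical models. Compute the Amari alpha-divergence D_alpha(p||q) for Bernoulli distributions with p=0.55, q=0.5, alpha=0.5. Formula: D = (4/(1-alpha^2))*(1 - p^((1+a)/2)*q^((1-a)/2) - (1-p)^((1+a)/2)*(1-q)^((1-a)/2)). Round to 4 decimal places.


Amari alpha-divergence:
D = (4/(1-alpha^2))*(1 - p^((1+a)/2)*q^((1-a)/2) - (1-p)^((1+a)/2)*(1-q)^((1-a)/2)).
alpha = 0.5, p = 0.55, q = 0.5.
e1 = (1+alpha)/2 = 0.75, e2 = (1-alpha)/2 = 0.25.
t1 = p^e1 * q^e2 = 0.55^0.75 * 0.5^0.25 = 0.53705.
t2 = (1-p)^e1 * (1-q)^e2 = 0.45^0.75 * 0.5^0.25 = 0.462011.
4/(1-alpha^2) = 5.333333.
D = 5.333333*(1 - 0.53705 - 0.462011) = 0.0050

0.0050


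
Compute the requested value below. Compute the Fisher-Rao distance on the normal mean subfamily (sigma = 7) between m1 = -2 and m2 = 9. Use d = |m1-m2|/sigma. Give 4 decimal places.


On the fixed-variance normal subfamily, geodesic distance = |m1-m2|/sigma.
|-2 - 9| = 11.
sigma = 7.
d = 11/7 = 1.5714

1.5714


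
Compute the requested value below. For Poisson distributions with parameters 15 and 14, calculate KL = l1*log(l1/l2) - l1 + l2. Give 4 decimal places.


KL divergence for Poisson:
KL = l1*log(l1/l2) - l1 + l2.
l1 = 15, l2 = 14.
log(15/14) = 0.068993.
l1*log(l1/l2) = 15 * 0.068993 = 1.034893.
KL = 1.034893 - 15 + 14 = 0.0349

0.0349


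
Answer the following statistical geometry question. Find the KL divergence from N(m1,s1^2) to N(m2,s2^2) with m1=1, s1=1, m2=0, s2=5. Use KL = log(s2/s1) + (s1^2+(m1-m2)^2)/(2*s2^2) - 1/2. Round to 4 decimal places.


KL divergence between normal distributions:
KL = log(s2/s1) + (s1^2 + (m1-m2)^2)/(2*s2^2) - 1/2.
log(5/1) = 1.609438.
(1^2 + (1-0)^2)/(2*5^2) = (1 + 1)/50 = 0.04.
KL = 1.609438 + 0.04 - 0.5 = 1.1494

1.1494


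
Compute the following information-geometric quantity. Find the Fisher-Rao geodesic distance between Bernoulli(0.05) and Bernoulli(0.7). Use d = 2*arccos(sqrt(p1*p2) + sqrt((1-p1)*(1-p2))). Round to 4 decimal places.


Geodesic distance on Bernoulli manifold:
d(p1,p2) = 2*arccos(sqrt(p1*p2) + sqrt((1-p1)*(1-p2))).
sqrt(p1*p2) = sqrt(0.05*0.7) = 0.187083.
sqrt((1-p1)*(1-p2)) = sqrt(0.95*0.3) = 0.533854.
arg = 0.187083 + 0.533854 = 0.720937.
d = 2*arccos(0.720937) = 1.5313

1.5313


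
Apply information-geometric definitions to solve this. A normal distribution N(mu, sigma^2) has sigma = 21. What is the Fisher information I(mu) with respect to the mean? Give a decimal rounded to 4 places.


The Fisher information for the mean of a normal distribution is I(mu) = 1/sigma^2.
sigma = 21, so sigma^2 = 441.
I(mu) = 1/441 = 0.0023

0.0023


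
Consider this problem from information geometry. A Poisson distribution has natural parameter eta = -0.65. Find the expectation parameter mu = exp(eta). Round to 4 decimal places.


Expectation parameter for Poisson exponential family:
mu = exp(eta).
eta = -0.65.
mu = exp(-0.65) = 0.5220

0.5220


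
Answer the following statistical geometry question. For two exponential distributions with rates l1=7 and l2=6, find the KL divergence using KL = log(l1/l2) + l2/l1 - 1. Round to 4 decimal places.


KL divergence for exponential family:
KL = log(l1/l2) + l2/l1 - 1.
log(7/6) = 0.154151.
6/7 = 0.857143.
KL = 0.154151 + 0.857143 - 1 = 0.0113

0.0113


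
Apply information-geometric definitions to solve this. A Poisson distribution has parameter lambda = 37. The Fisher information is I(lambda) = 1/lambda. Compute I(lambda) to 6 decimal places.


Fisher information for Poisson: I(lambda) = 1/lambda.
lambda = 37.
I(lambda) = 1/37 = 0.027027

0.027027


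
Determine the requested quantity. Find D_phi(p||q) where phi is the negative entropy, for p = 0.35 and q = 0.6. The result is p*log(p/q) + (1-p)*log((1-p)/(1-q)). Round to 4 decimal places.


Bregman divergence with negative entropy generator:
D = p*log(p/q) + (1-p)*log((1-p)/(1-q)).
p = 0.35, q = 0.6.
p*log(p/q) = 0.35*log(0.35/0.6) = -0.188649.
(1-p)*log((1-p)/(1-q)) = 0.65*log(0.65/0.4) = 0.31558.
D = -0.188649 + 0.31558 = 0.1269

0.1269


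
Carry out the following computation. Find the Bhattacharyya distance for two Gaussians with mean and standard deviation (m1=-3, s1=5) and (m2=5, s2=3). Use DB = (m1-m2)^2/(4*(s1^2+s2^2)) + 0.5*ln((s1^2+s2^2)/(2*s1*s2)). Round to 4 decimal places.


Bhattacharyya distance between two Gaussians:
DB = (m1-m2)^2/(4*(s1^2+s2^2)) + (1/2)*ln((s1^2+s2^2)/(2*s1*s2)).
(m1-m2)^2 = (-8)^2 = 64.
s1^2+s2^2 = 25 + 9 = 34.
term1 = 64/136 = 0.470588.
term2 = 0.5*ln(34/30.0) = 0.062582.
DB = 0.470588 + 0.062582 = 0.5332

0.5332


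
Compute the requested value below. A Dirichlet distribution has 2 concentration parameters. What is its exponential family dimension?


Exponential family dimension calculation:
Dirichlet with 2 components has 2 natural parameters.

2


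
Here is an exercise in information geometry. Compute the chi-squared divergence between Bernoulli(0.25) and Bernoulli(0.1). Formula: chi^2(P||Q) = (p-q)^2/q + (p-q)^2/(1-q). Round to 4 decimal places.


Chi-squared divergence between Bernoulli distributions:
chi^2 = (p-q)^2/q + (p-q)^2/(1-q).
p = 0.25, q = 0.1, p-q = 0.15.
(p-q)^2 = 0.0225.
term1 = 0.0225/0.1 = 0.225.
term2 = 0.0225/0.9 = 0.025.
chi^2 = 0.225 + 0.025 = 0.2500

0.2500


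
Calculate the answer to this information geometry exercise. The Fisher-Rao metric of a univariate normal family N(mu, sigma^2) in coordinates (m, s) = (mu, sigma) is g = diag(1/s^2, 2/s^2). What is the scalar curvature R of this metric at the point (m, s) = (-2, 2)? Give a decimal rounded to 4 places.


The metric has the form g = (A dm^2 + B ds^2)/s^2 with A = 1, B = 2.
Substitute u = sqrt(A/B)*m: g = B*(du^2 + ds^2)/s^2, i.e. B times the
Poincare upper half-plane metric, which has constant Gaussian curvature -1.
Scaling a 2D metric by a constant c divides the Gaussian curvature by c,
so K = -1/B = -1/(2) = -0.5000 everywhere (the point (m, s) = (-2, 2) is irrelevant:
the curvature is constant).
Scalar curvature in dimension 2: R = 2K = -2/(2) = -1.0000.

-1.0000


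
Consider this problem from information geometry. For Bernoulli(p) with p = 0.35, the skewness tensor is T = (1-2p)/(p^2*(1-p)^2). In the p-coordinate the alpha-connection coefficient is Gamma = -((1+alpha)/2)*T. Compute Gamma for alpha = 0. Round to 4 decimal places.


Skewness (Amari-Chentsov) tensor: T = (1-2p)/(p^2*(1-p)^2).
p = 0.35, 1-2p = 0.3, p^2 = 0.1225, (1-p)^2 = 0.4225.
T = 0.3/(0.1225 * 0.4225) = 5.796401.
In the p-coordinate, Gamma^(alpha) = Gamma^(0) - (alpha/2)*T with Gamma^(0) = (1/2)*g'(p) = -T/2,
so Gamma^(alpha) = -((1+alpha)/2)*T.
alpha = 0, -(1+alpha)/2 = -0.5.
Gamma = -0.5 * 5.796401 = -2.8982

-2.8982


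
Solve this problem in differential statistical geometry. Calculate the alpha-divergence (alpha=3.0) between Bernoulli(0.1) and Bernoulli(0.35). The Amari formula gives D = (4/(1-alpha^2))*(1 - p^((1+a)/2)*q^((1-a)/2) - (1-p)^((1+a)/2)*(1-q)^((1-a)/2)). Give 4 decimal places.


Amari alpha-divergence:
D = (4/(1-alpha^2))*(1 - p^((1+a)/2)*q^((1-a)/2) - (1-p)^((1+a)/2)*(1-q)^((1-a)/2)).
alpha = 3.0, p = 0.1, q = 0.35.
e1 = (1+alpha)/2 = 2.0, e2 = (1-alpha)/2 = -1.0.
t1 = p^e1 * q^e2 = 0.1^2.0 * 0.35^-1.0 = 0.028571.
t2 = (1-p)^e1 * (1-q)^e2 = 0.9^2.0 * 0.65^-1.0 = 1.246154.
4/(1-alpha^2) = -0.5.
D = -0.5*(1 - 0.028571 - 1.246154) = 0.1374

0.1374


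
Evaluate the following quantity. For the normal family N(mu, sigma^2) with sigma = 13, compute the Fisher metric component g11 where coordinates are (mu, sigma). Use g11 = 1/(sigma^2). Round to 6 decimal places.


For the 2-parameter normal family, the Fisher metric has:
  g11 = 1/sigma^2, g22 = 2/sigma^2.
sigma = 13, sigma^2 = 169.
g11 = 0.005917

0.005917


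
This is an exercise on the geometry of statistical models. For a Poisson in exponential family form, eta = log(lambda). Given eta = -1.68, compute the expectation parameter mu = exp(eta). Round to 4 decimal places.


Expectation parameter for Poisson exponential family:
mu = exp(eta).
eta = -1.68.
mu = exp(-1.68) = 0.1864

0.1864


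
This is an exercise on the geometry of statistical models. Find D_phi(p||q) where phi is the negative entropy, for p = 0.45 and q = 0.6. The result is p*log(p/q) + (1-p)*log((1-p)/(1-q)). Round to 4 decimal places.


Bregman divergence with negative entropy generator:
D = p*log(p/q) + (1-p)*log((1-p)/(1-q)).
p = 0.45, q = 0.6.
p*log(p/q) = 0.45*log(0.45/0.6) = -0.129457.
(1-p)*log((1-p)/(1-q)) = 0.55*log(0.55/0.4) = 0.17515.
D = -0.129457 + 0.17515 = 0.0457

0.0457
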